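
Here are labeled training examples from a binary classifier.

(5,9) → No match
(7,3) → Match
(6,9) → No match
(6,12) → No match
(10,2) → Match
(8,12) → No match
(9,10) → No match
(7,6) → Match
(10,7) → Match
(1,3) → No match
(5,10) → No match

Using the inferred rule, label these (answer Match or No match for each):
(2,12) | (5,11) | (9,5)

The classifier is using: first > second.
(2,12): 2 < 12, doesn't match → No match.
(5,11): 5 < 11, doesn't match → No match.
(9,5): 9 > 5, qualifies → Match.

No match, No match, Match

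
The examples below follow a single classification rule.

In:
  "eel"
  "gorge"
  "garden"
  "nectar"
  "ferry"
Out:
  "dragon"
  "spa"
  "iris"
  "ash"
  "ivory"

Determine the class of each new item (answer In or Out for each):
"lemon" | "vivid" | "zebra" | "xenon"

In, Out, In, In

Looking at the examples, the only property every 'In' case has and every 'Out' case lacks is: contains 'e'.
"lemon" — has 'e', hence In. "vivid" — no 'e', hence Out. "zebra" — has 'e', hence In. "xenon" — has 'e', hence In.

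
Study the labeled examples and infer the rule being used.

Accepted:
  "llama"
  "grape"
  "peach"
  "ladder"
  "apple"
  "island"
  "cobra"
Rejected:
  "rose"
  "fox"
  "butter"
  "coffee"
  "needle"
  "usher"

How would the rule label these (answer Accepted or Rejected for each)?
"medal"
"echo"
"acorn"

The distinguishing property — contains 'a' — holds for all the 'Accepted' cases and none of the 'Rejected' cases.
"medal" — has 'a', hence Accepted.
"echo" — no 'a', hence Rejected.
"acorn" — has 'a', hence Accepted.

Accepted, Rejected, Accepted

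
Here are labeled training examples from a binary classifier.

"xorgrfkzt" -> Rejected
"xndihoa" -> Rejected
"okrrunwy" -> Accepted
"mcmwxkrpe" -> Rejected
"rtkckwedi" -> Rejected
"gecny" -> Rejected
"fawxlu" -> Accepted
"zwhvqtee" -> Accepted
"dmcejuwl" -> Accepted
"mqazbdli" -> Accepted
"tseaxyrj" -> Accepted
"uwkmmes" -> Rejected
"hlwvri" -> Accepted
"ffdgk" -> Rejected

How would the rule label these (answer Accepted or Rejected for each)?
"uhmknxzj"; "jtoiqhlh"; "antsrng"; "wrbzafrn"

Accepted, Accepted, Rejected, Accepted

Looking at the examples, the only property every 'Accepted' case has and every 'Rejected' case lacks is: even length.
"uhmknxzj": length 8, fits → Accepted. "jtoiqhlh": length 8, fits → Accepted. "antsrng": length 7, does not pass → Rejected. "wrbzafrn": length 8, fits → Accepted.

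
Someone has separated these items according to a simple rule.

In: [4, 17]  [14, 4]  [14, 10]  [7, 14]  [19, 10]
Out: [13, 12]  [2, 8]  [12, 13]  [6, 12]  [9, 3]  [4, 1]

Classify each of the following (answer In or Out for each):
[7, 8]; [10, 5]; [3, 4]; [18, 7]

Out, Out, Out, In

Rule: max ≥ 14. This holds for each 'In' example and fails for each 'Out' one.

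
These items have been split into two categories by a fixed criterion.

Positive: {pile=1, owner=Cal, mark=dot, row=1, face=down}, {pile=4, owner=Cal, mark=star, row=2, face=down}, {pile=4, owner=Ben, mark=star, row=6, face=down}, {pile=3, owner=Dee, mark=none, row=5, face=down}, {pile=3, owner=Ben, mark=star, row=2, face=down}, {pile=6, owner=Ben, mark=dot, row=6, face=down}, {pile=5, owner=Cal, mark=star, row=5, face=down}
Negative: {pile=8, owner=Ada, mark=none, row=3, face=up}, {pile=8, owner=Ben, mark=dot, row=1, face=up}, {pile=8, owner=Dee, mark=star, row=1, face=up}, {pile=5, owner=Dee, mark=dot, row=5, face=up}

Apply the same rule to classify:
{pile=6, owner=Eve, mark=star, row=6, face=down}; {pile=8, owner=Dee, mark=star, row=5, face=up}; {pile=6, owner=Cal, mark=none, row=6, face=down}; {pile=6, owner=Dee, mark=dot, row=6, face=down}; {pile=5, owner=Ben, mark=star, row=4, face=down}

Positive, Negative, Positive, Positive, Positive

Rule: face is down. This holds for each 'Positive' example and fails for each 'Negative' one.
{pile=6, owner=Eve, mark=star, row=6, face=down}: face is down, checks out → Positive. {pile=8, owner=Dee, mark=star, row=5, face=up}: face is up, doesn't qualify → Negative. {pile=6, owner=Cal, mark=none, row=6, face=down}: face is down, checks out → Positive. {pile=6, owner=Dee, mark=dot, row=6, face=down}: face is down, checks out → Positive. {pile=5, owner=Ben, mark=star, row=4, face=down}: face is down, checks out → Positive.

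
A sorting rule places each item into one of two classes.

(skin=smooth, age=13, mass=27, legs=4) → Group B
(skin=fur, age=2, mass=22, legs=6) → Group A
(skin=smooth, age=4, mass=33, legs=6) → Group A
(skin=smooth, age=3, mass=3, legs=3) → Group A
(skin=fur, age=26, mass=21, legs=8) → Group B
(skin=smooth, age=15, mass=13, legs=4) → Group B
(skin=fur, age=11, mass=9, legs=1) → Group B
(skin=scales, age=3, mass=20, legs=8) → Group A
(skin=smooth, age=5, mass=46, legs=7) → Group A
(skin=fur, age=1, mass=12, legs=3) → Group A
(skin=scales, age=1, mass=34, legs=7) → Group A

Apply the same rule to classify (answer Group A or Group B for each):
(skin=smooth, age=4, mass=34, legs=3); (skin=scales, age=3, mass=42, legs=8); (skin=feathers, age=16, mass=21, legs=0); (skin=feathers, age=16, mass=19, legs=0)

Group A, Group A, Group B, Group B

A rule that fits every label: age ≤ 5 — true of each 'Group A' example, false of each 'Group B' one.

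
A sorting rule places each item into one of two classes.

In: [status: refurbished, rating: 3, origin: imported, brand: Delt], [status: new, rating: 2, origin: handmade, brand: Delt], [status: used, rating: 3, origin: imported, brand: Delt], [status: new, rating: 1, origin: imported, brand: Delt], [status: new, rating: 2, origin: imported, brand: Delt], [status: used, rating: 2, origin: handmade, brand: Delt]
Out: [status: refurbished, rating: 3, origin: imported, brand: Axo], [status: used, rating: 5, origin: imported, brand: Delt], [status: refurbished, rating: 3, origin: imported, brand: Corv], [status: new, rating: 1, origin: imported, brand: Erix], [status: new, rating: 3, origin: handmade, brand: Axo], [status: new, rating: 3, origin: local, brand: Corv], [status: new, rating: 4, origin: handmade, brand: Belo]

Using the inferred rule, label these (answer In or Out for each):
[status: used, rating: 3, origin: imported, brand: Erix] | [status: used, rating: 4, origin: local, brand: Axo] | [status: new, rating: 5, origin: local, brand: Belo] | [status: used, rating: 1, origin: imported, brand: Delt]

All 'In' examples share one property — brand is Delt AND rating ≤ 3 — and every 'Out' example lacks it.
[status: used, rating: 3, origin: imported, brand: Erix]: Out (brand is Erix, rating = 3). [status: used, rating: 4, origin: local, brand: Axo]: Out (brand is Axo, rating = 4). [status: new, rating: 5, origin: local, brand: Belo]: Out (brand is Belo, rating = 5). [status: used, rating: 1, origin: imported, brand: Delt]: In (brand is Delt, rating = 1).

Out, Out, Out, In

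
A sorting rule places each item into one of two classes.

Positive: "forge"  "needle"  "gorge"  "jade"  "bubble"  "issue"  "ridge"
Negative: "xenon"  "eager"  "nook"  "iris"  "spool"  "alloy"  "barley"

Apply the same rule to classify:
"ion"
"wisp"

Negative, Negative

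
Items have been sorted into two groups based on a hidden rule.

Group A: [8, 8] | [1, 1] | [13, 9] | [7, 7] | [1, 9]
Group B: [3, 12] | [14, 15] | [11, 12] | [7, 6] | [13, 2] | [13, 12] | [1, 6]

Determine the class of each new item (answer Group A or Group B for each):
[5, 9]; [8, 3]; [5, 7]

Group A, Group B, Group A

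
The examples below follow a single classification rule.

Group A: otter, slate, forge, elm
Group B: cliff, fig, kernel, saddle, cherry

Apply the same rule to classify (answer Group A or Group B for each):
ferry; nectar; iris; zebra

All 'Group A' examples share one property — odd length AND contains 'e' — and every 'Group B' example lacks it.
ferry — length 5, has 'e', hence Group A. nectar — length 6, has 'e', hence Group B. iris — length 4, no 'e', hence Group B. zebra — length 5, has 'e', hence Group A.

Group A, Group B, Group B, Group A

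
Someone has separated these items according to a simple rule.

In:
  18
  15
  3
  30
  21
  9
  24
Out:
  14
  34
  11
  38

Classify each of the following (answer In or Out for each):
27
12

In, In

The rule appears to be: multiple of 3.
27: In (27 = 3·9).
12: In (12 = 3·4).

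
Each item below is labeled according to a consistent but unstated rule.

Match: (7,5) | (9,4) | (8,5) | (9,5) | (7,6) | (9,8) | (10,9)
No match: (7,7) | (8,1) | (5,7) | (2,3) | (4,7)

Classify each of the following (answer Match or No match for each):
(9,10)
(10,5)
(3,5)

The rule appears to be: first > second AND sum ≥ 11.
(9,10): 9 < 10, 9+10 = 19 — lacks this property, so No match. (10,5): 10 > 5, 10+5 = 15 — satisfies this, so Match. (3,5): 3 < 5, 3+5 = 8 — lacks this property, so No match.

No match, Match, No match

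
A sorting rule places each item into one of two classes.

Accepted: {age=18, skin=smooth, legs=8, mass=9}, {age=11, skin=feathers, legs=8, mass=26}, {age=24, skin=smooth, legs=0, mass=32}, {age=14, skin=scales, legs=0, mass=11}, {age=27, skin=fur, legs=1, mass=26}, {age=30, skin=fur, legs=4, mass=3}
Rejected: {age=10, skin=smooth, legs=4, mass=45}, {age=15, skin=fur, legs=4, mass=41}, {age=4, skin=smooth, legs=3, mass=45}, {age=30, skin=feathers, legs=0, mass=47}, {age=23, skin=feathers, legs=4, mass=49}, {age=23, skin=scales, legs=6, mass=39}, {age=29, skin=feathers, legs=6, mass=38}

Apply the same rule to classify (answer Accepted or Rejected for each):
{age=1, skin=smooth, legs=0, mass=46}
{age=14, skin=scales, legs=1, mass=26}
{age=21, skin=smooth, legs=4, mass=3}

Rejected, Accepted, Accepted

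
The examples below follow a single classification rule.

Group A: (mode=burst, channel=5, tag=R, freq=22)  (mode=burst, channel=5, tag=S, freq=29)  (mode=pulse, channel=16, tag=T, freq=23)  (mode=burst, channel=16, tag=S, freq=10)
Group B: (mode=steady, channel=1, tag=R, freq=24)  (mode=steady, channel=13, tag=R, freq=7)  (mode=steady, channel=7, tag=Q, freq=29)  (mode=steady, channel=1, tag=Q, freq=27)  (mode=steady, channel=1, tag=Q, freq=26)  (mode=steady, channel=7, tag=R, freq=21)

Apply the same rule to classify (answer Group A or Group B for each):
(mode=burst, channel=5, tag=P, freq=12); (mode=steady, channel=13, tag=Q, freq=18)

Every 'Group A' example satisfies: mode is not steady. None of the 'Group B' examples do.

Group A, Group B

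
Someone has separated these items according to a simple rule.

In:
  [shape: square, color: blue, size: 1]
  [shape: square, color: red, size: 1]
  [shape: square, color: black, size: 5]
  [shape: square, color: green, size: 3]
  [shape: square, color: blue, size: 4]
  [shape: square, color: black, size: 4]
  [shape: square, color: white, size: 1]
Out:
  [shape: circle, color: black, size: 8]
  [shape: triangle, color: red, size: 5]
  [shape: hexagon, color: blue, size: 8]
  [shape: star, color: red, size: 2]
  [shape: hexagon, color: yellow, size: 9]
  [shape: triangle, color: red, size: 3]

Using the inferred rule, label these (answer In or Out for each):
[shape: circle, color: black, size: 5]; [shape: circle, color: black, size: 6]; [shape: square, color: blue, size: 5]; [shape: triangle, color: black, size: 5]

Out, Out, In, Out

Rule: shape is square. This holds for each 'In' example and fails for each 'Out' one.
[shape: circle, color: black, size: 5]: shape is circle, fails the rule → Out.
[shape: circle, color: black, size: 6]: shape is circle, fails the rule → Out.
[shape: square, color: blue, size: 5]: shape is square, passes → In.
[shape: triangle, color: black, size: 5]: shape is triangle, fails the rule → Out.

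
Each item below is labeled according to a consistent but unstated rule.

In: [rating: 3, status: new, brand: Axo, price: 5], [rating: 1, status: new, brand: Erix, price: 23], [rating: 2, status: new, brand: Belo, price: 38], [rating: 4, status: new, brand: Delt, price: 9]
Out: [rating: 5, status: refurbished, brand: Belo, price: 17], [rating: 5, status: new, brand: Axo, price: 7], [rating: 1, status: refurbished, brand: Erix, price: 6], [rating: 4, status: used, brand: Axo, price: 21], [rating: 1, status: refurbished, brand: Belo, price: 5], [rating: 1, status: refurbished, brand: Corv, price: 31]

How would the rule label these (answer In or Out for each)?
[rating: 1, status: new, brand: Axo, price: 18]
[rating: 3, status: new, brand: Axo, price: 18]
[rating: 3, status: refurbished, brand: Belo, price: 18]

In, In, Out

The rule appears to be: status is new AND rating ≤ 4.
In: [rating: 1, status: new, brand: Axo, price: 18], since status is new, rating = 1.
In: [rating: 3, status: new, brand: Axo, price: 18], since status is new, rating = 3.
Out: [rating: 3, status: refurbished, brand: Belo, price: 18], since status is refurbished, rating = 3.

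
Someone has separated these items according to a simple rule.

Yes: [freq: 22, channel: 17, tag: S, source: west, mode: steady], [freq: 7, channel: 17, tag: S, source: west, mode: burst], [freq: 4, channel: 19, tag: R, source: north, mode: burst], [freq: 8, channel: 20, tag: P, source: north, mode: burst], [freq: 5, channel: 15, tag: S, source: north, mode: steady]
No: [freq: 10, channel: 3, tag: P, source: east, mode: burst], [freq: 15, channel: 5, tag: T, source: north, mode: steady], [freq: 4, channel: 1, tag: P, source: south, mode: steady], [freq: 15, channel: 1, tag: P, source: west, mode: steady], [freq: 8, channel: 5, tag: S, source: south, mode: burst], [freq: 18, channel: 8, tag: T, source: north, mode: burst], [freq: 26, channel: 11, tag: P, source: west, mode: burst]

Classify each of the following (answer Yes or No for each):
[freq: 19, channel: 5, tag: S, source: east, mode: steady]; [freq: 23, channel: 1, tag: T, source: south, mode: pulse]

No, No

Every 'Yes' example satisfies: channel ≥ 15. None of the 'No' examples do.
[freq: 19, channel: 5, tag: S, source: east, mode: steady]: channel = 5 — does not fit, so No.
[freq: 23, channel: 1, tag: T, source: south, mode: pulse]: channel = 1 — does not fit, so No.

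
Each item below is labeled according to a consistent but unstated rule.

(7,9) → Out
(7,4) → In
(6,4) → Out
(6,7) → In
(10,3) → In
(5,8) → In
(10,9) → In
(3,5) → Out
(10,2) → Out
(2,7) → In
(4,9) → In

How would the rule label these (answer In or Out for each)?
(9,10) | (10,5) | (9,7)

In, In, Out

All 'In' examples share one property — sum is odd — and every 'Out' example lacks it.
(9,10) — 9+10 = 19, hence In.
(10,5) — 10+5 = 15, hence In.
(9,7) — 9+7 = 16, hence Out.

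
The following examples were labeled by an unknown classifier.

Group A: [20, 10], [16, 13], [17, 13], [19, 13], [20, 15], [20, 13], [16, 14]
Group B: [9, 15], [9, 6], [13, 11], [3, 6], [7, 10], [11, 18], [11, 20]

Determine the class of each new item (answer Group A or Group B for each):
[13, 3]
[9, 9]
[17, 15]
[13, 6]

The distinguishing property — first ≥ 14 — holds for all the 'Group A' cases and none of the 'Group B' cases.

Group B, Group B, Group A, Group B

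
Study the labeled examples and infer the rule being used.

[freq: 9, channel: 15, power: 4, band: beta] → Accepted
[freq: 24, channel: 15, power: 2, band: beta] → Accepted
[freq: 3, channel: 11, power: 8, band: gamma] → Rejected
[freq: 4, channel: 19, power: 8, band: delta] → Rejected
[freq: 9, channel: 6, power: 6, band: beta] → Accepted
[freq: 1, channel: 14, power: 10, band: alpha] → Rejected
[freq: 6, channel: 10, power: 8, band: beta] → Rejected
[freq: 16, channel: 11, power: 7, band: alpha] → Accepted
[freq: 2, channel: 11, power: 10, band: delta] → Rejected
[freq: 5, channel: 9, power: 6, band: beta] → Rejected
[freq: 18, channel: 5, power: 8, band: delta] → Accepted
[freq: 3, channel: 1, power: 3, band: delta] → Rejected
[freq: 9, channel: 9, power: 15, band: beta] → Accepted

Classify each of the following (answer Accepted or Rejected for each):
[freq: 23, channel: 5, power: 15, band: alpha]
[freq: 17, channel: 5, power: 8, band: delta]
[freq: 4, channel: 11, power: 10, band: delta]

Accepted, Accepted, Rejected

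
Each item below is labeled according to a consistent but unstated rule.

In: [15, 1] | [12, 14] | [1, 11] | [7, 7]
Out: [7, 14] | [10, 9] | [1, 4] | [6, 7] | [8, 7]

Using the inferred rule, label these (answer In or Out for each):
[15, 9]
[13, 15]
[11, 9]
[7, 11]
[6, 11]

In, In, In, In, Out

The classifier is using: sum is even.
[15, 9] — 15+9 = 24, hence In.
[13, 15] — 13+15 = 28, hence In.
[11, 9] — 11+9 = 20, hence In.
[7, 11] — 7+11 = 18, hence In.
[6, 11] — 6+11 = 17, hence Out.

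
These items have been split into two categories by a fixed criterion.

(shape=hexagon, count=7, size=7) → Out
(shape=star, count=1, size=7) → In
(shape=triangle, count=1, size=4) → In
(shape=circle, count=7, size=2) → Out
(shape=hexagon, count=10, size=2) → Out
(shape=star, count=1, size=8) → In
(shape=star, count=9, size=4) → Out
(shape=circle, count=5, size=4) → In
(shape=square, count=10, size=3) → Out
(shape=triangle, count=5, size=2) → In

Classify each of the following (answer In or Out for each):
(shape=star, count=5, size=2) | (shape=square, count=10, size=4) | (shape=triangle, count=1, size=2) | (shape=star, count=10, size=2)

The distinguishing property — count ≤ 5 — holds for all the 'In' cases and none of the 'Out' cases.
(shape=star, count=5, size=2): In (count = 5).
(shape=square, count=10, size=4): Out (count = 10).
(shape=triangle, count=1, size=2): In (count = 1).
(shape=star, count=10, size=2): Out (count = 10).

In, Out, In, Out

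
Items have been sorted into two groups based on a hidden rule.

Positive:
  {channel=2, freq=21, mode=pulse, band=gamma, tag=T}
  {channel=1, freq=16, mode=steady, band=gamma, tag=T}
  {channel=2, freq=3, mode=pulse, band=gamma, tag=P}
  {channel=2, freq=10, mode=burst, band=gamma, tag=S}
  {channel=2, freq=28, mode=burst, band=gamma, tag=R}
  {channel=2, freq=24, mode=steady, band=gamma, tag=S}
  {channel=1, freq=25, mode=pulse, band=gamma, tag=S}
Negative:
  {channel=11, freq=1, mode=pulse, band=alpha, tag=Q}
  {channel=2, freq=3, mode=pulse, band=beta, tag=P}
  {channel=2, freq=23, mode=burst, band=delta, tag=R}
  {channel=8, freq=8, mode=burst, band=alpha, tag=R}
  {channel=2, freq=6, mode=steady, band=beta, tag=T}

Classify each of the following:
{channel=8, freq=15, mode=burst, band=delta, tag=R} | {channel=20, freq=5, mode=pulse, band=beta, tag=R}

Negative, Negative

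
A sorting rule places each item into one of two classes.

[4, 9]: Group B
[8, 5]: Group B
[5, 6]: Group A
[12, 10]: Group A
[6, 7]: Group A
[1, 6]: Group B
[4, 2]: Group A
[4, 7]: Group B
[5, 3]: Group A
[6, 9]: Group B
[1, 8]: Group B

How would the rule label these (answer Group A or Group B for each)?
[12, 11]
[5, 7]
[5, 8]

The simplest hypothesis consistent with all the labels is: |first − second| ≤ 2.

Group A, Group A, Group B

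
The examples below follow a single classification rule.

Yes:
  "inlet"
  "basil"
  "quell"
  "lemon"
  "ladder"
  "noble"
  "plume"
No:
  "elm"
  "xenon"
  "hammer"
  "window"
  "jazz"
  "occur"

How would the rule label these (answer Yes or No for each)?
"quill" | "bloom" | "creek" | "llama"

All 'Yes' examples share one property — length ≥ 4 AND contains 'l' — and every 'No' example lacks it.

Yes, Yes, No, Yes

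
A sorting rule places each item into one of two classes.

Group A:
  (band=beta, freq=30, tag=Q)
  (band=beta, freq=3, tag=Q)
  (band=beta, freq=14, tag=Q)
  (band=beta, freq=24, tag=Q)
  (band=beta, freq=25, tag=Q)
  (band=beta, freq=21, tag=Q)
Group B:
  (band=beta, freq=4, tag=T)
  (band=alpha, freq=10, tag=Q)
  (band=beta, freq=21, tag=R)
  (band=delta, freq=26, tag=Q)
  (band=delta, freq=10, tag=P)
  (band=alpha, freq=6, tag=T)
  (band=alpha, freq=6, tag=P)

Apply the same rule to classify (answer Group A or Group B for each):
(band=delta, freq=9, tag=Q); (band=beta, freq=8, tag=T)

Group B, Group B

The distinguishing property — band is beta AND tag is Q — holds for all the 'Group A' cases and none of the 'Group B' cases.
(band=delta, freq=9, tag=Q) — band is delta, tag is Q, hence Group B.
(band=beta, freq=8, tag=T) — band is beta, tag is T, hence Group B.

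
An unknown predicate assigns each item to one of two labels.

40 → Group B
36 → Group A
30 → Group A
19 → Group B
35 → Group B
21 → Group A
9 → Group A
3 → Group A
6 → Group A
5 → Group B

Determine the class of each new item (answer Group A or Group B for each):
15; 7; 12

Group A, Group B, Group A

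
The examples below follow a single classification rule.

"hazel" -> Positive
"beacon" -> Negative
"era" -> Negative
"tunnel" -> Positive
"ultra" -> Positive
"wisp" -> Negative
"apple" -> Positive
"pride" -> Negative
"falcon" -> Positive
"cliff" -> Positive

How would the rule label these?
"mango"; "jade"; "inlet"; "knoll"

Looking at the examples, the only property every 'Positive' case has and every 'Negative' case lacks is: contains 'l'.
"mango" → no 'l' → Negative.
"jade" → no 'l' → Negative.
"inlet" → has 'l' → Positive.
"knoll" → has 'l' → Positive.

Negative, Negative, Positive, Positive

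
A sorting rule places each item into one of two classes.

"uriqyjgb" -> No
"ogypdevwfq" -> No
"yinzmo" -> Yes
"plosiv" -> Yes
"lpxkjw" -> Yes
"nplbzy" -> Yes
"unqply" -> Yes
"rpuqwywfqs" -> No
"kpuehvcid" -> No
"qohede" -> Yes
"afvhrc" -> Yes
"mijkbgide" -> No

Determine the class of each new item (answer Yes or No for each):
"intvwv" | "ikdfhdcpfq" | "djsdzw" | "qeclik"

Yes, No, Yes, Yes

All 'Yes' examples share one property — length 6 — and every 'No' example lacks it.
"intvwv": Yes (length 6).
"ikdfhdcpfq": No (length 10).
"djsdzw": Yes (length 6).
"qeclik": Yes (length 6).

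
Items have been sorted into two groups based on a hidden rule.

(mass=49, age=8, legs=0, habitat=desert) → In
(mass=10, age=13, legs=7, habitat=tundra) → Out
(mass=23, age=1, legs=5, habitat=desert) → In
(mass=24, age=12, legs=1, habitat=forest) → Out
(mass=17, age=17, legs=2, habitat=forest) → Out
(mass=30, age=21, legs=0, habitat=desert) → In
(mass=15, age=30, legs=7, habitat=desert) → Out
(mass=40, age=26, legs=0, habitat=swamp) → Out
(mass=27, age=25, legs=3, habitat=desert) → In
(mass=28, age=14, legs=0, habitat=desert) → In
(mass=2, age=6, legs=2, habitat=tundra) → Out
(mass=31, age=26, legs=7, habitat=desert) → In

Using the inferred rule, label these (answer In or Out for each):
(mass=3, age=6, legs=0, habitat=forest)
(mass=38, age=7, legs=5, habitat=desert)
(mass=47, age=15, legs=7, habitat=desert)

Out, In, In

The distinguishing property — habitat is desert AND age ≤ 26 — holds for all the 'In' cases and none of the 'Out' cases.
Out: (mass=3, age=6, legs=0, habitat=forest), since habitat is forest, age = 6.
In: (mass=38, age=7, legs=5, habitat=desert), since habitat is desert, age = 7.
In: (mass=47, age=15, legs=7, habitat=desert), since habitat is desert, age = 15.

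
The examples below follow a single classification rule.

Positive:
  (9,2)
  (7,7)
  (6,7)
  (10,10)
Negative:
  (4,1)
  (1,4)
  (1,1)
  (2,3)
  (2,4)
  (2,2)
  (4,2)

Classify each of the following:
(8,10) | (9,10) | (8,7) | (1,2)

Positive, Positive, Positive, Negative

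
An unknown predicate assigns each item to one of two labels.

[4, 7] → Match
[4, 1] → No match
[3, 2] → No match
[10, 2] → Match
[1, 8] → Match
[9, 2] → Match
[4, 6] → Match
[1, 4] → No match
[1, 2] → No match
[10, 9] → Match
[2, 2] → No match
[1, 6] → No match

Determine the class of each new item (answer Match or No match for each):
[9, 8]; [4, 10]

Match, Match

The rule appears to be: sum ≥ 9.
[9, 8]: 9+8 = 17 — satisfies this, so Match.
[4, 10]: 4+10 = 14 — satisfies this, so Match.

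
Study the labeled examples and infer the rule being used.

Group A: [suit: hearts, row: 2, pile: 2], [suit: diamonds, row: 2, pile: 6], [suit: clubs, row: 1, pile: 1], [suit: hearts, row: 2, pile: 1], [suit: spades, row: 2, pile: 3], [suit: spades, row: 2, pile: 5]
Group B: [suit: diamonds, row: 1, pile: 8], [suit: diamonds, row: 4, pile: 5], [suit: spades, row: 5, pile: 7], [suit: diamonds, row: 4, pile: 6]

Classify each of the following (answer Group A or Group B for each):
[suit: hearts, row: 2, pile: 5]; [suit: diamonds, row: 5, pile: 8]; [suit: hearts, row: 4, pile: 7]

Group A, Group B, Group B

The pattern is that an item is 'Group A' exactly when: row ≤ 2 AND pile ≤ 6.
Group A: [suit: hearts, row: 2, pile: 5], since row = 2, pile = 5.
Group B: [suit: diamonds, row: 5, pile: 8], since row = 5, pile = 8.
Group B: [suit: hearts, row: 4, pile: 7], since row = 4, pile = 7.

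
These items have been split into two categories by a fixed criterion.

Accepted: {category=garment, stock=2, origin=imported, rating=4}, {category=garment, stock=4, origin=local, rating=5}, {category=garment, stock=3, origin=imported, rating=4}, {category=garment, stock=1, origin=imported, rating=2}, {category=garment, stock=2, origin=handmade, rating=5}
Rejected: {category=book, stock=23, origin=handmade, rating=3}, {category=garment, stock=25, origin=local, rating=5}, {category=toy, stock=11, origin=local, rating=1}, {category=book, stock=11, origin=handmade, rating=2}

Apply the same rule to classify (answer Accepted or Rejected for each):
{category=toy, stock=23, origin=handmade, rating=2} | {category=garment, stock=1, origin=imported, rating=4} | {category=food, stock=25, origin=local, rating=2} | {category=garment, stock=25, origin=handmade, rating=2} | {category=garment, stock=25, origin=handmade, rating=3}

Rejected, Accepted, Rejected, Rejected, Rejected

All 'Accepted' examples share one property — stock ≤ 4 — and every 'Rejected' example lacks it.
{category=toy, stock=23, origin=handmade, rating=2} — stock = 23, hence Rejected.
{category=garment, stock=1, origin=imported, rating=4} — stock = 1, hence Accepted.
{category=food, stock=25, origin=local, rating=2} — stock = 25, hence Rejected.
{category=garment, stock=25, origin=handmade, rating=2} — stock = 25, hence Rejected.
{category=garment, stock=25, origin=handmade, rating=3} — stock = 25, hence Rejected.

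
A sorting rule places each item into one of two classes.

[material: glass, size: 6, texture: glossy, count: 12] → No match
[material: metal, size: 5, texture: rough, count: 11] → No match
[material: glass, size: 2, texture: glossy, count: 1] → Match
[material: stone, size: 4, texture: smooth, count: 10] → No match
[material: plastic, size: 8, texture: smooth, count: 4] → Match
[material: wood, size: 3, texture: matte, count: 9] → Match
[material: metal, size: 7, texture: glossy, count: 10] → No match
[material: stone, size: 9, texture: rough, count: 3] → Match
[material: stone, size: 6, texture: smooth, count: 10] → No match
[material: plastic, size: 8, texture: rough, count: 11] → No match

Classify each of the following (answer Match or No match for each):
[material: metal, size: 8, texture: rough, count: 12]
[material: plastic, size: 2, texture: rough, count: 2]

No match, Match

Rule: count ≤ 9. This holds for each 'Match' example and fails for each 'No match' one.
[material: metal, size: 8, texture: rough, count: 12]: count = 12 — does not pass, so No match.
[material: plastic, size: 2, texture: rough, count: 2]: count = 2 — matches, so Match.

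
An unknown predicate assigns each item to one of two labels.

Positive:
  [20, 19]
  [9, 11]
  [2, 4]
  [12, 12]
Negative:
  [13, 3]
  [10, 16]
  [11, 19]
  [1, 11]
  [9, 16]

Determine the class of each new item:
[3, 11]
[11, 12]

The common property of the 'Positive' items is: |first − second| ≤ 2. No 'Negative' item has it.
[3, 11]: |3−11| = 8 — does not fit, so Negative.
[11, 12]: |11−12| = 1 — has this property, so Positive.

Negative, Positive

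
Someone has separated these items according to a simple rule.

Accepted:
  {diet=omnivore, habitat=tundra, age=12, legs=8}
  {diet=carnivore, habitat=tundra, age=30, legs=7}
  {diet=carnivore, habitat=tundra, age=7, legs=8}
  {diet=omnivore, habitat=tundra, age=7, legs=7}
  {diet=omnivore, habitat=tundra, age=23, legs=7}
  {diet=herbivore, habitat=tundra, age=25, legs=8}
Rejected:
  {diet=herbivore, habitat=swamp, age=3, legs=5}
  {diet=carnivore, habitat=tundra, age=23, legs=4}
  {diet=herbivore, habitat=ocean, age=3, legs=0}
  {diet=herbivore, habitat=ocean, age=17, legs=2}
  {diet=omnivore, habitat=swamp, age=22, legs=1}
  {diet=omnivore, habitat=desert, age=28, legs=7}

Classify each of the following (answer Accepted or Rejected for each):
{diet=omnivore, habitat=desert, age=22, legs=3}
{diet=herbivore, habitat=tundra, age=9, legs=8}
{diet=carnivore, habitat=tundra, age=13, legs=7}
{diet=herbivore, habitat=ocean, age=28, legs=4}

Rejected, Accepted, Accepted, Rejected

A rule that fits every label: habitat is tundra AND legs ≥ 5 — true of each 'Accepted' example, false of each 'Rejected' one.
{diet=omnivore, habitat=desert, age=22, legs=3}: habitat is desert, legs = 3 — doesn't qualify, so Rejected.
{diet=herbivore, habitat=tundra, age=9, legs=8}: habitat is tundra, legs = 8 — satisfies this, so Accepted.
{diet=carnivore, habitat=tundra, age=13, legs=7}: habitat is tundra, legs = 7 — satisfies this, so Accepted.
{diet=herbivore, habitat=ocean, age=28, legs=4}: habitat is ocean, legs = 4 — doesn't qualify, so Rejected.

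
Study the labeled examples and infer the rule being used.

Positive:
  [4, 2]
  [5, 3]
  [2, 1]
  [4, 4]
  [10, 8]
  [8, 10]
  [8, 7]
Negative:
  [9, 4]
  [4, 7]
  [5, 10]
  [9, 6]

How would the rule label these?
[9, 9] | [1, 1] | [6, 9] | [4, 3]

Positive, Positive, Negative, Positive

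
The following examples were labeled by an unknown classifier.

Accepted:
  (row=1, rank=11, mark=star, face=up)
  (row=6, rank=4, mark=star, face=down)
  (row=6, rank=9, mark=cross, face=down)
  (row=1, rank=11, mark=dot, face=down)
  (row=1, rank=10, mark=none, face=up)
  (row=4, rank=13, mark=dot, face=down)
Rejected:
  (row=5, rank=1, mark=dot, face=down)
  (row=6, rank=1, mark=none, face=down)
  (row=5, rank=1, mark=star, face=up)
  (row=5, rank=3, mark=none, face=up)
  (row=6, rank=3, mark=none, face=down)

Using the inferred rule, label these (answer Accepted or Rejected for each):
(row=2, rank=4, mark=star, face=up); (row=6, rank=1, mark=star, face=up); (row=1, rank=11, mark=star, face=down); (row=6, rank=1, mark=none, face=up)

The rule appears to be: rank ≥ 4.

Accepted, Rejected, Accepted, Rejected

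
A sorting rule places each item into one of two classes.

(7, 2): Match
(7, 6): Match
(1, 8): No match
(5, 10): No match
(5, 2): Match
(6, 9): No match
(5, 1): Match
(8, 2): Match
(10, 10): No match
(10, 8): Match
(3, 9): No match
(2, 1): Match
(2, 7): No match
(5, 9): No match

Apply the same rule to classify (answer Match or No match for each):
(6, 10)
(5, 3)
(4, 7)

One predicate separates the groups cleanly: first > second.
(6, 10) — 6 < 10, hence No match.
(5, 3) — 5 > 3, hence Match.
(4, 7) — 4 < 7, hence No match.

No match, Match, No match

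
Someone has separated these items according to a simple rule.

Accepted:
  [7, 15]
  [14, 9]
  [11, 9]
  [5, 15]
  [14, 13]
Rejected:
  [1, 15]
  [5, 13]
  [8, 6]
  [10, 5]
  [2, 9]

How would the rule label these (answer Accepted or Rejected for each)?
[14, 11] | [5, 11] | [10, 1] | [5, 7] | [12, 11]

Accepted, Rejected, Rejected, Rejected, Accepted

The pattern is that an item is 'Accepted' exactly when: sum ≥ 20.
[14, 11] → 14+11 = 25 → Accepted.
[5, 11] → 5+11 = 16 → Rejected.
[10, 1] → 10+1 = 11 → Rejected.
[5, 7] → 5+7 = 12 → Rejected.
[12, 11] → 12+11 = 23 → Accepted.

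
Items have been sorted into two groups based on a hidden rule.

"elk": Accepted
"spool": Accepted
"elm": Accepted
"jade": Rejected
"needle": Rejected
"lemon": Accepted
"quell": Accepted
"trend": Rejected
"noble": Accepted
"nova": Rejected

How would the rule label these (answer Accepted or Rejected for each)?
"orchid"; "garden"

The pattern is that an item is 'Accepted' exactly when: odd length AND contains 'l'.
"orchid": Rejected (length 6, no 'l'). "garden": Rejected (length 6, no 'l').

Rejected, Rejected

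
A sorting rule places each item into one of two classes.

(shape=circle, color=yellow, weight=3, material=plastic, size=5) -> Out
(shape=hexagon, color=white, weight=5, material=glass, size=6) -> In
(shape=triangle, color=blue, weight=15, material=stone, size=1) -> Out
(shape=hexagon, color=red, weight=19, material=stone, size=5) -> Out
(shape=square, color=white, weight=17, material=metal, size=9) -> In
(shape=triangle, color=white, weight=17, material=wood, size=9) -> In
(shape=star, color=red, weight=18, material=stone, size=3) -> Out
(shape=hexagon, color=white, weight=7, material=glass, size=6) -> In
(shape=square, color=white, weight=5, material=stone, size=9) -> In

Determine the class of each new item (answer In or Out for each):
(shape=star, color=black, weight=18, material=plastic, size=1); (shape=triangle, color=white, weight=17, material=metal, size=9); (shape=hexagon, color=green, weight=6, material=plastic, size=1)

The distinguishing property — color is white — holds for all the 'In' cases and none of the 'Out' cases.
(shape=star, color=black, weight=18, material=plastic, size=1) — color is black, hence Out. (shape=triangle, color=white, weight=17, material=metal, size=9) — color is white, hence In. (shape=hexagon, color=green, weight=6, material=plastic, size=1) — color is green, hence Out.

Out, In, Out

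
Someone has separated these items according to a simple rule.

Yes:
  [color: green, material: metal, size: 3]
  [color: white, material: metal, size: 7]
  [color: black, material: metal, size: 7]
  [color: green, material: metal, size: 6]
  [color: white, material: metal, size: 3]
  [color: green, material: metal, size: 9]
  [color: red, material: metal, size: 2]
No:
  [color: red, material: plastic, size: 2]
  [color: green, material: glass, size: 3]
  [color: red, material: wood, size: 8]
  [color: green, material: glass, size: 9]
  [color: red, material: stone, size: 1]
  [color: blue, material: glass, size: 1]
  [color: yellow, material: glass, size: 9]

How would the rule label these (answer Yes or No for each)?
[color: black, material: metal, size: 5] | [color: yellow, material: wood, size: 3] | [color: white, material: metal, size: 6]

Yes, No, Yes

One predicate separates the groups cleanly: material is metal.
Yes: [color: black, material: metal, size: 5], since material is metal. No: [color: yellow, material: wood, size: 3], since material is wood. Yes: [color: white, material: metal, size: 6], since material is metal.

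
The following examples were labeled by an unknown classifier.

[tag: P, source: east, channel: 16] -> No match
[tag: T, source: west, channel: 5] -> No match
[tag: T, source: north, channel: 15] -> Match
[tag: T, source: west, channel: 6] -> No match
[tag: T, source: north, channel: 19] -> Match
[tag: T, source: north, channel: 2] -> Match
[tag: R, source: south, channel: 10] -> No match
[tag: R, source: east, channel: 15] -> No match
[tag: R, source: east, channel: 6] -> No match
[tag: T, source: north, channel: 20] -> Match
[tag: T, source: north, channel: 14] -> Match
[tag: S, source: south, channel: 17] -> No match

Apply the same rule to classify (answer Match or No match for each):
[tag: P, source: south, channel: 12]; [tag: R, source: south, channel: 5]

No match, No match

The pattern is that an item is 'Match' exactly when: source is north.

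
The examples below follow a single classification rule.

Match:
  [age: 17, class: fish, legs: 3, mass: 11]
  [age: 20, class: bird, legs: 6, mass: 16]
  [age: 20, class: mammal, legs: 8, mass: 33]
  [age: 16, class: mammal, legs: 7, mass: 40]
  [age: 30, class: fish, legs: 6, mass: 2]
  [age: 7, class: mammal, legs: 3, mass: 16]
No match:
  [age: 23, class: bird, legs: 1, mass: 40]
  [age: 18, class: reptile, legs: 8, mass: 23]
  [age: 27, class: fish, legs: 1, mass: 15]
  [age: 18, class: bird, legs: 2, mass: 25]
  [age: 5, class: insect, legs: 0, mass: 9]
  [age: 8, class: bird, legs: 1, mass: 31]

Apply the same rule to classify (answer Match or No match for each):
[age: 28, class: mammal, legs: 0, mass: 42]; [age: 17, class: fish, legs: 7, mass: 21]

The classifier is using: age ≠ 18 AND legs ≥ 2.
[age: 28, class: mammal, legs: 0, mass: 42]: No match (age = 28, legs = 0). [age: 17, class: fish, legs: 7, mass: 21]: Match (age = 17, legs = 7).

No match, Match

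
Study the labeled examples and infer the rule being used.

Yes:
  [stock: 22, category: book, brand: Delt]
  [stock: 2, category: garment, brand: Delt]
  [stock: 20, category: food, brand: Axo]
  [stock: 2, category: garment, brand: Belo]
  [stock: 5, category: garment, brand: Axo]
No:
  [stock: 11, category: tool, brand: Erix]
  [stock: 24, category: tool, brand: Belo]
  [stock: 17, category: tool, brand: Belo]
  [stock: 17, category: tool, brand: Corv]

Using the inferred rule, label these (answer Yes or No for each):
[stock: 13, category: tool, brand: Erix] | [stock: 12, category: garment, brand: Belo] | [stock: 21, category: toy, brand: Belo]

Comparing the two groups points to one rule — category is not tool.
[stock: 13, category: tool, brand: Erix]: category is tool, lacks this property → No. [stock: 12, category: garment, brand: Belo]: category is garment, fits → Yes. [stock: 21, category: toy, brand: Belo]: category is toy, fits → Yes.

No, Yes, Yes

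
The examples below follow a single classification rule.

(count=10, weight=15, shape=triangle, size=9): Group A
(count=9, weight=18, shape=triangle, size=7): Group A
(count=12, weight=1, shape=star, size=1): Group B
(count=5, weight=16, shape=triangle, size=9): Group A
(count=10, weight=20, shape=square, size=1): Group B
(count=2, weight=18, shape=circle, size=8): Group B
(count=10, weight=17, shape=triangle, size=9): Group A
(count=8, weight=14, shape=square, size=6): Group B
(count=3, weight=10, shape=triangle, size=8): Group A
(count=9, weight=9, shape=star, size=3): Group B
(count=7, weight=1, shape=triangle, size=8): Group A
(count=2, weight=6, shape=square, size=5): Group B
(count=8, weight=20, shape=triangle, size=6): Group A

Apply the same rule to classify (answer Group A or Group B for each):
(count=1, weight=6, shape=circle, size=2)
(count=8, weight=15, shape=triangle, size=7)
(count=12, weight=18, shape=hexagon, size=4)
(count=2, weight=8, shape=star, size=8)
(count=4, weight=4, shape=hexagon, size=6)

Group B, Group A, Group B, Group B, Group B

The rule appears to be: shape is triangle.
(count=1, weight=6, shape=circle, size=2) → shape is circle → Group B.
(count=8, weight=15, shape=triangle, size=7) → shape is triangle → Group A.
(count=12, weight=18, shape=hexagon, size=4) → shape is hexagon → Group B.
(count=2, weight=8, shape=star, size=8) → shape is star → Group B.
(count=4, weight=4, shape=hexagon, size=6) → shape is hexagon → Group B.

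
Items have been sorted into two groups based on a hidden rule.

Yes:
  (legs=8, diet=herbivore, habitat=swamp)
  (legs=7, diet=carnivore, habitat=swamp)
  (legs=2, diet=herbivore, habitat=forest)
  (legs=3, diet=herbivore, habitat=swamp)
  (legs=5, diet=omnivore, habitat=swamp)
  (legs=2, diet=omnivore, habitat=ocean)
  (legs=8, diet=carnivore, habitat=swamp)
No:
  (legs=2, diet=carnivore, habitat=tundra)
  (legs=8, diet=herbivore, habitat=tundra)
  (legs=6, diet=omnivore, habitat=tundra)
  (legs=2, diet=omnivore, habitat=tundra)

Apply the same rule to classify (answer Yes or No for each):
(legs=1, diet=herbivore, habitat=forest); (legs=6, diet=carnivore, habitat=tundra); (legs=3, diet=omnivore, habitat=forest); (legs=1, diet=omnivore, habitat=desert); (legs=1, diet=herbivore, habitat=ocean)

Yes, No, Yes, Yes, Yes

All 'Yes' examples share one property — habitat is not tundra — and every 'No' example lacks it.
(legs=1, diet=herbivore, habitat=forest): Yes (habitat is forest). (legs=6, diet=carnivore, habitat=tundra): No (habitat is tundra). (legs=3, diet=omnivore, habitat=forest): Yes (habitat is forest). (legs=1, diet=omnivore, habitat=desert): Yes (habitat is desert). (legs=1, diet=herbivore, habitat=ocean): Yes (habitat is ocean).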